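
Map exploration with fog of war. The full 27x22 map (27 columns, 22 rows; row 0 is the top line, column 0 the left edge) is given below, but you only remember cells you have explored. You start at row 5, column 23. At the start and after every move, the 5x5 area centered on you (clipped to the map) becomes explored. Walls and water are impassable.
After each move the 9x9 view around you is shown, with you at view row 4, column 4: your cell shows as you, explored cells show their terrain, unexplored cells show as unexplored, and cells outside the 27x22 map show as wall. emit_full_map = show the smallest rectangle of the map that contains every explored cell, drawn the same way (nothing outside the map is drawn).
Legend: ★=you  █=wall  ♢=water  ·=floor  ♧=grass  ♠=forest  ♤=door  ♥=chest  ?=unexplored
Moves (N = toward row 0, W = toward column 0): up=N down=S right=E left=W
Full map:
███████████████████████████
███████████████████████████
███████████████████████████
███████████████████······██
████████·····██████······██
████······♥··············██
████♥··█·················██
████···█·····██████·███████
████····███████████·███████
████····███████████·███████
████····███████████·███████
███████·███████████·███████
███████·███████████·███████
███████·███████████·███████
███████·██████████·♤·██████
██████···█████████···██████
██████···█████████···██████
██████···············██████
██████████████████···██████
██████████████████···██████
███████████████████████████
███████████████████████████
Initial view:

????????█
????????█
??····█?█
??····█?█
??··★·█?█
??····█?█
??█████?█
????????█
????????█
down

????????█
??····█?█
??····█?█
??····█?█
??··★·█?█
??█████?█
??█████?█
????????█
????????█

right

???????██
?····█?██
?····████
?····████
?···★████
?████████
?████████
???????██
???????██

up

???????██
???????██
?····████
?····████
?···★████
?····████
?████████
?████████
???????██

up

???????██
???????██
??███████
?····████
?···★████
?····████
?····████
?████████
?████████

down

???????██
??███████
?····████
?····████
?···★████
?····████
?████████
?████████
???????██

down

??███████
?····████
?····████
?····████
?···★████
?████████
?████████
???????██
???????██

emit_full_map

?█████
····██
····██
····██
···★██
██████
██████

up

???????██
??███████
?····████
?····████
?···★████
?····████
?████████
?████████
???????██

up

???????██
???????██
??███████
?····████
?···★████
?····████
?····████
?████████
?████████

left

????????█
????????█
??███████
??····███
??··★·███
??····███
??····███
??███████
??███████

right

???????██
???????██
?████████
?····████
?···★████
?····████
?····████
?████████
?████████

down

???????██
?████████
?····████
?····████
?···★████
?····████
?████████
?████████
???????██

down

?████████
?····████
?····████
?····████
?···★████
?████████
?████████
???????██
???????██

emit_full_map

██████
····██
····██
····██
···★██
██████
██████

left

??███████
??····███
??····███
??····███
??··★·███
??███████
??███████
????????█
????????█

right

?████████
?····████
?····████
?····████
?···★████
?████████
?████████
???????██
???????██

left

??███████
??····███
??····███
??····███
??··★·███
??███████
??███████
????????█
????????█

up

????????█
??███████
??····███
??····███
??··★·███
??····███
??███████
??███████
????????█

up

????????█
????????█
??███████
??····███
??··★·███
??····███
??····███
??███████
??███████

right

???????██
???????██
?████████
?····████
?···★████
?····████
?····████
?████████
?████████

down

???????██
?████████
?····████
?····████
?···★████
?····████
?████████
?████████
???????██

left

????????█
??███████
??····███
??····███
??··★·███
??····███
??███████
??███████
????????█

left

?????????
???██████
??·····██
??·····██
??··★··██
??·····██
??███████
???██████
?????????

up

?????????
?????????
??███████
??·····██
??··★··██
??·····██
??·····██
??███████
???██████

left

?????????
?????????
??███████
??······█
??··★···█
??······█
??······█
???██████
????█████

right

?????????
?????????
?████████
?······██
?···★··██
?······██
?······██
??███████
???██████

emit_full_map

████████
······██
···★··██
······██
······██
?███████
??██████

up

█████████
?????????
??█████??
?████████
?···★··██
?······██
?······██
?······██
??███████

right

█████████
????????█
?██████?█
█████████
····★·███
······███
······███
······███
?████████

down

????????█
?██████?█
█████████
······███
····★·███
······███
······███
?████████
??███████

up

█████████
????????█
?██████?█
█████████
····★·███
······███
······███
······███
?████████

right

█████████
???????██
█████████
█████████
····★████
·····████
·····████
·····████
█████████

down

???????██
█████████
█████████
·····████
····★████
·····████
·····████
█████████
?████████

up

█████████
???????██
█████████
█████████
····★████
·····████
·····████
·····████
█████████

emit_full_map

?███████
████████
·····★██
······██
······██
······██
?███████
??██████


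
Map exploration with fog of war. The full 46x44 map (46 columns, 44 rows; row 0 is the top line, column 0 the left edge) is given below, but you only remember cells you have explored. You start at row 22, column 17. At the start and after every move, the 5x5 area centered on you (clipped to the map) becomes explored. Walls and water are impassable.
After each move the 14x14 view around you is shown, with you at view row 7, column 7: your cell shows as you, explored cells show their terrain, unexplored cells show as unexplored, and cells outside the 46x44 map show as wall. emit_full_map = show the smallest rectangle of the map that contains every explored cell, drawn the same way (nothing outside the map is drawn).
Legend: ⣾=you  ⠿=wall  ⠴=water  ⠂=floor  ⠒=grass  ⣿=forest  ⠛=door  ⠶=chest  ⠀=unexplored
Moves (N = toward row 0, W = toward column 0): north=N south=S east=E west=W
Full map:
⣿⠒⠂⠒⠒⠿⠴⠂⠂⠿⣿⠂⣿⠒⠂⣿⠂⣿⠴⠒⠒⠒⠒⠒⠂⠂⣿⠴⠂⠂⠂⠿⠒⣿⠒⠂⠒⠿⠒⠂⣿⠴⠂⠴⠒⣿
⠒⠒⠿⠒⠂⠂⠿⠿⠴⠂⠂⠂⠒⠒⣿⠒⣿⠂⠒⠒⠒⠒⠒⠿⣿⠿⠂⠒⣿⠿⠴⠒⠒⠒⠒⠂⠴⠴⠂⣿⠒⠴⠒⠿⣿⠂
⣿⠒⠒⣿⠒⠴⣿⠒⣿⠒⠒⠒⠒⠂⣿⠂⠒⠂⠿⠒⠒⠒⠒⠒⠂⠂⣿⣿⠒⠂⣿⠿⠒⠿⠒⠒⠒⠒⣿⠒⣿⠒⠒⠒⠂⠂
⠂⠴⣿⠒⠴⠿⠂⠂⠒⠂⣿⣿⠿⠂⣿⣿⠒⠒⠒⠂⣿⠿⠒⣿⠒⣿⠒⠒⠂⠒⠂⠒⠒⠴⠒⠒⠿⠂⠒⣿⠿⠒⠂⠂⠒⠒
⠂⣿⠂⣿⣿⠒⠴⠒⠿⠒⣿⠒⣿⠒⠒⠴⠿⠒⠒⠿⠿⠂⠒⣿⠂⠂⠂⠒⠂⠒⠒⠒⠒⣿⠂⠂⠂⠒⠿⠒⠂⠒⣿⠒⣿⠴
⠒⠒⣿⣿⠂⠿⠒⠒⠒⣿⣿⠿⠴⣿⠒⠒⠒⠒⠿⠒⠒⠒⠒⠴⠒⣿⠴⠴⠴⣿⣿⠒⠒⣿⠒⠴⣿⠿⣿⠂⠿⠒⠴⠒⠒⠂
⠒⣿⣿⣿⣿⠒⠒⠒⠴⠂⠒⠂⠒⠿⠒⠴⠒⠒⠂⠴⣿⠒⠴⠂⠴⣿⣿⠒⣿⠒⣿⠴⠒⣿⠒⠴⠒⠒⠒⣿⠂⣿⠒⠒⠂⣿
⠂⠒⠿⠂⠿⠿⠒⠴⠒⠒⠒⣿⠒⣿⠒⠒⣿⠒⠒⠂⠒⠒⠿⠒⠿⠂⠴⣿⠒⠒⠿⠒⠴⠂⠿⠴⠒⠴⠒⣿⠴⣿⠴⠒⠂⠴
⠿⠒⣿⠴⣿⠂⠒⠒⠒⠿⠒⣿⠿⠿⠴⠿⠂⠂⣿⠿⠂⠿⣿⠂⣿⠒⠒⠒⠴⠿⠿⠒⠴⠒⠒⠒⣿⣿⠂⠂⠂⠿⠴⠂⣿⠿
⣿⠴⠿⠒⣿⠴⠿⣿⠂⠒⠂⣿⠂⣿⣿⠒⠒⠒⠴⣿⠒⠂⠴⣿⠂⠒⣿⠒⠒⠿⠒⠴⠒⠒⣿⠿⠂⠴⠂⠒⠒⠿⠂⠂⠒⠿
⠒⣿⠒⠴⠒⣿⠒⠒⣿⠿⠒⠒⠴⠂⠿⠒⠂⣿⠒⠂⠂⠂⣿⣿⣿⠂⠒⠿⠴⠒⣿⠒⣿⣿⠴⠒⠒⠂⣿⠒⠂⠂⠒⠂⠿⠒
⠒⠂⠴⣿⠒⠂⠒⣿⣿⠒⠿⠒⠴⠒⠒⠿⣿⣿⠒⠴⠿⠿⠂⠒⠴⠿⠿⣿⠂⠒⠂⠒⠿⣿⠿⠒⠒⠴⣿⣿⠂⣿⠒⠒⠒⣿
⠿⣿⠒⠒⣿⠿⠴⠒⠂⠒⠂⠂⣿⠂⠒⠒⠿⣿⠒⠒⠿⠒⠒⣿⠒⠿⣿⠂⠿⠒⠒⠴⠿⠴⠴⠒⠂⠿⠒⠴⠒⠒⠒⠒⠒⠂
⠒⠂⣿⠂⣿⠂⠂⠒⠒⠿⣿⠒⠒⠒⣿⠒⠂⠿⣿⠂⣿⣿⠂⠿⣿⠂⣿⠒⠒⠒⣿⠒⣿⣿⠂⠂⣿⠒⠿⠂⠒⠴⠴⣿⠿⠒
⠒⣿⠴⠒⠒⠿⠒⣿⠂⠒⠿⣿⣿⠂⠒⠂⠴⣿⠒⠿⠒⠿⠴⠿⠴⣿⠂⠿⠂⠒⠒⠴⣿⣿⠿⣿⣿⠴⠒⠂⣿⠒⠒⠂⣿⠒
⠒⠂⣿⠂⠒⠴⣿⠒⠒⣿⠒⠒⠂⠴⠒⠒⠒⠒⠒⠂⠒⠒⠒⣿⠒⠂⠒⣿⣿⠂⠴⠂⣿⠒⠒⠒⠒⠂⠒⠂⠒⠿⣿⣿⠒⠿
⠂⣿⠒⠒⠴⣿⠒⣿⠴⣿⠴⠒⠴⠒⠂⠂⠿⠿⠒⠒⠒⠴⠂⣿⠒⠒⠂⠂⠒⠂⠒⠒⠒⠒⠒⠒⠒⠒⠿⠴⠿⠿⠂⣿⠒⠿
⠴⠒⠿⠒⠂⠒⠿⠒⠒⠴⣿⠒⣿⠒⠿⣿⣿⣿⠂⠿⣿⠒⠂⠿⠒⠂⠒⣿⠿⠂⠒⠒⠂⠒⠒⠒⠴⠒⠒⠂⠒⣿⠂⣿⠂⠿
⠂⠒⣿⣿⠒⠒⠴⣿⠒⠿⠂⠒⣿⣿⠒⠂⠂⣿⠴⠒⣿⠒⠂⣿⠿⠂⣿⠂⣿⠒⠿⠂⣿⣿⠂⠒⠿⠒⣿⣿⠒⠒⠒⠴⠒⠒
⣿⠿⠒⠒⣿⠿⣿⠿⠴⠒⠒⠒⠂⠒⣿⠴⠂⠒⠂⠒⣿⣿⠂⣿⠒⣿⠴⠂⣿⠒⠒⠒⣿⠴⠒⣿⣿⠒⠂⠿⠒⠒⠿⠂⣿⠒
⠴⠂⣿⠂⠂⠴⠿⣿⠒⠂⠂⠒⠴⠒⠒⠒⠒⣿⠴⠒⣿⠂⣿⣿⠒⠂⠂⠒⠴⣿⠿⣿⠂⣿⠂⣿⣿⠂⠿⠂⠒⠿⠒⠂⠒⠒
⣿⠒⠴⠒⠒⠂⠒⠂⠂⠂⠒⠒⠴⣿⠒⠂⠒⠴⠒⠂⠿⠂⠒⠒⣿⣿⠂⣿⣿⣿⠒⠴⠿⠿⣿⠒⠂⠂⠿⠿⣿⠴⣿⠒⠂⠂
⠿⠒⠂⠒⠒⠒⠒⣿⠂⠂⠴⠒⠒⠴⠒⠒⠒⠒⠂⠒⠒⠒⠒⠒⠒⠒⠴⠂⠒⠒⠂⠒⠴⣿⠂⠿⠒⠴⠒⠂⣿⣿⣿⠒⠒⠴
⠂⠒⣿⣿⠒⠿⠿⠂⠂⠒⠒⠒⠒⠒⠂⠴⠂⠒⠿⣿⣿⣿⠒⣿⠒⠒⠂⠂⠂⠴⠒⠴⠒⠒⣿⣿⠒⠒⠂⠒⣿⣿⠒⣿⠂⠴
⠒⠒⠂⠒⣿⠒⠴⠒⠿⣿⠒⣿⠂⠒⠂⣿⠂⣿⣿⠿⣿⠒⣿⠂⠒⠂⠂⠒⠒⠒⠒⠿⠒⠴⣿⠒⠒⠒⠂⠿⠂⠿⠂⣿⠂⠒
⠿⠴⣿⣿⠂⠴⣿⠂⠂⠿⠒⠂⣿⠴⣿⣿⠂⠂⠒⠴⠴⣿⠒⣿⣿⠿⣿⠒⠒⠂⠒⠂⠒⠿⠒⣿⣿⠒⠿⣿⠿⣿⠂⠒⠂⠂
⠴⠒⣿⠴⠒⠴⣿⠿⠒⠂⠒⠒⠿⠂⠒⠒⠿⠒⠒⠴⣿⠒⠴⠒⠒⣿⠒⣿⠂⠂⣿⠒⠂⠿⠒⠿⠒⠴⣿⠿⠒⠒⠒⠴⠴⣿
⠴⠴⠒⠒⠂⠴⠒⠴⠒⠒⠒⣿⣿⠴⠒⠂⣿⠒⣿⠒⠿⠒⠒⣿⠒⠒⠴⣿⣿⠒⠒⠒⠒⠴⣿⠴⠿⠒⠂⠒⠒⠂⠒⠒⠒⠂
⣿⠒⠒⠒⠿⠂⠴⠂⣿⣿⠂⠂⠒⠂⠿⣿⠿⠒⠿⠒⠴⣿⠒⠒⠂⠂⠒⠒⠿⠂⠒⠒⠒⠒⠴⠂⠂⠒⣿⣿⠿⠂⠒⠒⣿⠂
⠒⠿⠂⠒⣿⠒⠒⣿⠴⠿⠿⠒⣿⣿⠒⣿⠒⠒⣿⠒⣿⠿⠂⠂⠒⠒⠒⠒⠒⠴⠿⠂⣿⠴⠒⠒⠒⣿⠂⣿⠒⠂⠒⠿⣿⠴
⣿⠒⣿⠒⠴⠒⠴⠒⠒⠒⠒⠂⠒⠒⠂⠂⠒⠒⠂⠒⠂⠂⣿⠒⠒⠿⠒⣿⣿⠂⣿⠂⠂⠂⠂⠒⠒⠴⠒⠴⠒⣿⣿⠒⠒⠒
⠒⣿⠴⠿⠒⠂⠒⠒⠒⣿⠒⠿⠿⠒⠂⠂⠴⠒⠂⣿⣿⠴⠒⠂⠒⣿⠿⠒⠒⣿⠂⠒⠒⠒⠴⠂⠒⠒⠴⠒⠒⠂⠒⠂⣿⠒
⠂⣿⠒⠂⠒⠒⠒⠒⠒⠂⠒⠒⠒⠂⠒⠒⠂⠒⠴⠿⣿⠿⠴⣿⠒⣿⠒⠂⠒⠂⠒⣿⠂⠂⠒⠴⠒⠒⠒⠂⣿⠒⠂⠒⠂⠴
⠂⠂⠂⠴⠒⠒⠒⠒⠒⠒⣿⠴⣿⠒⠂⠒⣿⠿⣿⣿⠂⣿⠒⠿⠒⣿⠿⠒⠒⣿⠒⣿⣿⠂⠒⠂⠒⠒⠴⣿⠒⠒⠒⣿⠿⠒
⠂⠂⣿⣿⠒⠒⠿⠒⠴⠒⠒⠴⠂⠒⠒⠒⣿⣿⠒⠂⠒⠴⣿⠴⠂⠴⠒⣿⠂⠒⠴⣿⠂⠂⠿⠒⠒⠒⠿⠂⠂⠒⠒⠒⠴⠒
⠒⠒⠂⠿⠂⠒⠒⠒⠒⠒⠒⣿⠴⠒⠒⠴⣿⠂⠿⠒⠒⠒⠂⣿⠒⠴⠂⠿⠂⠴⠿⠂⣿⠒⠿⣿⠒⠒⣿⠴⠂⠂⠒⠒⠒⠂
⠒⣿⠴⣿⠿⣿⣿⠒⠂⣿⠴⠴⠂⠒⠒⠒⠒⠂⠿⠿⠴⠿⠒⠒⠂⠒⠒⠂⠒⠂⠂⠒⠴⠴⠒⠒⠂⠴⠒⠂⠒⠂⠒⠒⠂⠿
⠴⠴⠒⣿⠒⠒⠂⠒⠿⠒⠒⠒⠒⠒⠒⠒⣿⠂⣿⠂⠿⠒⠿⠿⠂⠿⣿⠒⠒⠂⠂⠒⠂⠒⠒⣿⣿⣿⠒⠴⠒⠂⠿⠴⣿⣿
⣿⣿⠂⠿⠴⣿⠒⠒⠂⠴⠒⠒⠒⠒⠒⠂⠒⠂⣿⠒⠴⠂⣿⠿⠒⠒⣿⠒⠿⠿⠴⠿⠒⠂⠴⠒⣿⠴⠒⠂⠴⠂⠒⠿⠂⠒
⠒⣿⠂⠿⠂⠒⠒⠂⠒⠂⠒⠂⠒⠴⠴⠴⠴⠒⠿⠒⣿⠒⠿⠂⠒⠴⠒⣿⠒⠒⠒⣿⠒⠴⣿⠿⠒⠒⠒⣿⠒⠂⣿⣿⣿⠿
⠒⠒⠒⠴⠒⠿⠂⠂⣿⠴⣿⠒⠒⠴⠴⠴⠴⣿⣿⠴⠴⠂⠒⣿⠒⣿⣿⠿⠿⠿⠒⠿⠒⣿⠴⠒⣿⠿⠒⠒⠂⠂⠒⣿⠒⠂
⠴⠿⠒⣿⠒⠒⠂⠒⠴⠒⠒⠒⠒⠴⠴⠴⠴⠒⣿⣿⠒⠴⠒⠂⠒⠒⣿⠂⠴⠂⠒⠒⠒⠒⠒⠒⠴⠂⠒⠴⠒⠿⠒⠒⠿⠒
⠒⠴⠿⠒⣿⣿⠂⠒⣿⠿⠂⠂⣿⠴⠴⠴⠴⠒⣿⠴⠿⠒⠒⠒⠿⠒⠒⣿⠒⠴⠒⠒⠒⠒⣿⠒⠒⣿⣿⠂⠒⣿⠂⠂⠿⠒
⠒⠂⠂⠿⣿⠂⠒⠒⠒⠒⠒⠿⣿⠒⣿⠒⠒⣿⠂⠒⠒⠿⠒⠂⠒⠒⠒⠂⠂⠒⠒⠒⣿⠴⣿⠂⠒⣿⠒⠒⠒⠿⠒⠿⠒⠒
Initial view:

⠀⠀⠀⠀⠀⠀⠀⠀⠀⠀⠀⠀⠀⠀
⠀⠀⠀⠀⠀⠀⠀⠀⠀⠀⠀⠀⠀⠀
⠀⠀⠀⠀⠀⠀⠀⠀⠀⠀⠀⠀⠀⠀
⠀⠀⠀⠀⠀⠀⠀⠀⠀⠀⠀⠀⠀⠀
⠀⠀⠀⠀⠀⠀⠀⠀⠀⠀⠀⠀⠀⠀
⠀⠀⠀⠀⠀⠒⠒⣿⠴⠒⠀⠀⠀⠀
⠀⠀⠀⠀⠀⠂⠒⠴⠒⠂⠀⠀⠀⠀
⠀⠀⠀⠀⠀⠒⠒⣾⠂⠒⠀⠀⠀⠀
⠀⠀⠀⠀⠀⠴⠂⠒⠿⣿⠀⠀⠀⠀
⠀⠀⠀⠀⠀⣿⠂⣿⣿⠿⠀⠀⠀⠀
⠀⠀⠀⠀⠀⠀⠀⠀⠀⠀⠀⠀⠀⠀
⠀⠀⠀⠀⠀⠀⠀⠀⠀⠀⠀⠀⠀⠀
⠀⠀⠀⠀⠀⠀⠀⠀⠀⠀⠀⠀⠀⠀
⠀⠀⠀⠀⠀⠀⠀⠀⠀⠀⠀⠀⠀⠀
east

⠀⠀⠀⠀⠀⠀⠀⠀⠀⠀⠀⠀⠀⠀
⠀⠀⠀⠀⠀⠀⠀⠀⠀⠀⠀⠀⠀⠀
⠀⠀⠀⠀⠀⠀⠀⠀⠀⠀⠀⠀⠀⠀
⠀⠀⠀⠀⠀⠀⠀⠀⠀⠀⠀⠀⠀⠀
⠀⠀⠀⠀⠀⠀⠀⠀⠀⠀⠀⠀⠀⠀
⠀⠀⠀⠀⠒⠒⣿⠴⠒⣿⠀⠀⠀⠀
⠀⠀⠀⠀⠂⠒⠴⠒⠂⠿⠀⠀⠀⠀
⠀⠀⠀⠀⠒⠒⠒⣾⠒⠒⠀⠀⠀⠀
⠀⠀⠀⠀⠴⠂⠒⠿⣿⣿⠀⠀⠀⠀
⠀⠀⠀⠀⣿⠂⣿⣿⠿⣿⠀⠀⠀⠀
⠀⠀⠀⠀⠀⠀⠀⠀⠀⠀⠀⠀⠀⠀
⠀⠀⠀⠀⠀⠀⠀⠀⠀⠀⠀⠀⠀⠀
⠀⠀⠀⠀⠀⠀⠀⠀⠀⠀⠀⠀⠀⠀
⠀⠀⠀⠀⠀⠀⠀⠀⠀⠀⠀⠀⠀⠀

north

⠀⠀⠀⠀⠀⠀⠀⠀⠀⠀⠀⠀⠀⠀
⠀⠀⠀⠀⠀⠀⠀⠀⠀⠀⠀⠀⠀⠀
⠀⠀⠀⠀⠀⠀⠀⠀⠀⠀⠀⠀⠀⠀
⠀⠀⠀⠀⠀⠀⠀⠀⠀⠀⠀⠀⠀⠀
⠀⠀⠀⠀⠀⠀⠀⠀⠀⠀⠀⠀⠀⠀
⠀⠀⠀⠀⠀⠂⠒⠂⠒⣿⠀⠀⠀⠀
⠀⠀⠀⠀⠒⠒⣿⠴⠒⣿⠀⠀⠀⠀
⠀⠀⠀⠀⠂⠒⠴⣾⠂⠿⠀⠀⠀⠀
⠀⠀⠀⠀⠒⠒⠒⠂⠒⠒⠀⠀⠀⠀
⠀⠀⠀⠀⠴⠂⠒⠿⣿⣿⠀⠀⠀⠀
⠀⠀⠀⠀⣿⠂⣿⣿⠿⣿⠀⠀⠀⠀
⠀⠀⠀⠀⠀⠀⠀⠀⠀⠀⠀⠀⠀⠀
⠀⠀⠀⠀⠀⠀⠀⠀⠀⠀⠀⠀⠀⠀
⠀⠀⠀⠀⠀⠀⠀⠀⠀⠀⠀⠀⠀⠀

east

⠀⠀⠀⠀⠀⠀⠀⠀⠀⠀⠀⠀⠀⠀
⠀⠀⠀⠀⠀⠀⠀⠀⠀⠀⠀⠀⠀⠀
⠀⠀⠀⠀⠀⠀⠀⠀⠀⠀⠀⠀⠀⠀
⠀⠀⠀⠀⠀⠀⠀⠀⠀⠀⠀⠀⠀⠀
⠀⠀⠀⠀⠀⠀⠀⠀⠀⠀⠀⠀⠀⠀
⠀⠀⠀⠀⠂⠒⠂⠒⣿⣿⠀⠀⠀⠀
⠀⠀⠀⠒⠒⣿⠴⠒⣿⠂⠀⠀⠀⠀
⠀⠀⠀⠂⠒⠴⠒⣾⠿⠂⠀⠀⠀⠀
⠀⠀⠀⠒⠒⠒⠂⠒⠒⠒⠀⠀⠀⠀
⠀⠀⠀⠴⠂⠒⠿⣿⣿⣿⠀⠀⠀⠀
⠀⠀⠀⣿⠂⣿⣿⠿⣿⠀⠀⠀⠀⠀
⠀⠀⠀⠀⠀⠀⠀⠀⠀⠀⠀⠀⠀⠀
⠀⠀⠀⠀⠀⠀⠀⠀⠀⠀⠀⠀⠀⠀
⠀⠀⠀⠀⠀⠀⠀⠀⠀⠀⠀⠀⠀⠀

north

⠀⠀⠀⠀⠀⠀⠀⠀⠀⠀⠀⠀⠀⠀
⠀⠀⠀⠀⠀⠀⠀⠀⠀⠀⠀⠀⠀⠀
⠀⠀⠀⠀⠀⠀⠀⠀⠀⠀⠀⠀⠀⠀
⠀⠀⠀⠀⠀⠀⠀⠀⠀⠀⠀⠀⠀⠀
⠀⠀⠀⠀⠀⠀⠀⠀⠀⠀⠀⠀⠀⠀
⠀⠀⠀⠀⠀⣿⠴⠒⣿⠒⠀⠀⠀⠀
⠀⠀⠀⠀⠂⠒⠂⠒⣿⣿⠀⠀⠀⠀
⠀⠀⠀⠒⠒⣿⠴⣾⣿⠂⠀⠀⠀⠀
⠀⠀⠀⠂⠒⠴⠒⠂⠿⠂⠀⠀⠀⠀
⠀⠀⠀⠒⠒⠒⠂⠒⠒⠒⠀⠀⠀⠀
⠀⠀⠀⠴⠂⠒⠿⣿⣿⣿⠀⠀⠀⠀
⠀⠀⠀⣿⠂⣿⣿⠿⣿⠀⠀⠀⠀⠀
⠀⠀⠀⠀⠀⠀⠀⠀⠀⠀⠀⠀⠀⠀
⠀⠀⠀⠀⠀⠀⠀⠀⠀⠀⠀⠀⠀⠀

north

⠀⠀⠀⠀⠀⠀⠀⠀⠀⠀⠀⠀⠀⠀
⠀⠀⠀⠀⠀⠀⠀⠀⠀⠀⠀⠀⠀⠀
⠀⠀⠀⠀⠀⠀⠀⠀⠀⠀⠀⠀⠀⠀
⠀⠀⠀⠀⠀⠀⠀⠀⠀⠀⠀⠀⠀⠀
⠀⠀⠀⠀⠀⠀⠀⠀⠀⠀⠀⠀⠀⠀
⠀⠀⠀⠀⠀⣿⠂⠿⣿⠒⠀⠀⠀⠀
⠀⠀⠀⠀⠀⣿⠴⠒⣿⠒⠀⠀⠀⠀
⠀⠀⠀⠀⠂⠒⠂⣾⣿⣿⠀⠀⠀⠀
⠀⠀⠀⠒⠒⣿⠴⠒⣿⠂⠀⠀⠀⠀
⠀⠀⠀⠂⠒⠴⠒⠂⠿⠂⠀⠀⠀⠀
⠀⠀⠀⠒⠒⠒⠂⠒⠒⠒⠀⠀⠀⠀
⠀⠀⠀⠴⠂⠒⠿⣿⣿⣿⠀⠀⠀⠀
⠀⠀⠀⣿⠂⣿⣿⠿⣿⠀⠀⠀⠀⠀
⠀⠀⠀⠀⠀⠀⠀⠀⠀⠀⠀⠀⠀⠀

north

⠀⠀⠀⠀⠀⠀⠀⠀⠀⠀⠀⠀⠀⠀
⠀⠀⠀⠀⠀⠀⠀⠀⠀⠀⠀⠀⠀⠀
⠀⠀⠀⠀⠀⠀⠀⠀⠀⠀⠀⠀⠀⠀
⠀⠀⠀⠀⠀⠀⠀⠀⠀⠀⠀⠀⠀⠀
⠀⠀⠀⠀⠀⠀⠀⠀⠀⠀⠀⠀⠀⠀
⠀⠀⠀⠀⠀⠿⠒⠒⠒⠴⠀⠀⠀⠀
⠀⠀⠀⠀⠀⣿⠂⠿⣿⠒⠀⠀⠀⠀
⠀⠀⠀⠀⠀⣿⠴⣾⣿⠒⠀⠀⠀⠀
⠀⠀⠀⠀⠂⠒⠂⠒⣿⣿⠀⠀⠀⠀
⠀⠀⠀⠒⠒⣿⠴⠒⣿⠂⠀⠀⠀⠀
⠀⠀⠀⠂⠒⠴⠒⠂⠿⠂⠀⠀⠀⠀
⠀⠀⠀⠒⠒⠒⠂⠒⠒⠒⠀⠀⠀⠀
⠀⠀⠀⠴⠂⠒⠿⣿⣿⣿⠀⠀⠀⠀
⠀⠀⠀⣿⠂⣿⣿⠿⣿⠀⠀⠀⠀⠀

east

⠀⠀⠀⠀⠀⠀⠀⠀⠀⠀⠀⠀⠀⠀
⠀⠀⠀⠀⠀⠀⠀⠀⠀⠀⠀⠀⠀⠀
⠀⠀⠀⠀⠀⠀⠀⠀⠀⠀⠀⠀⠀⠀
⠀⠀⠀⠀⠀⠀⠀⠀⠀⠀⠀⠀⠀⠀
⠀⠀⠀⠀⠀⠀⠀⠀⠀⠀⠀⠀⠀⠀
⠀⠀⠀⠀⠿⠒⠒⠒⠴⠂⠀⠀⠀⠀
⠀⠀⠀⠀⣿⠂⠿⣿⠒⠂⠀⠀⠀⠀
⠀⠀⠀⠀⣿⠴⠒⣾⠒⠂⠀⠀⠀⠀
⠀⠀⠀⠂⠒⠂⠒⣿⣿⠂⠀⠀⠀⠀
⠀⠀⠒⠒⣿⠴⠒⣿⠂⣿⠀⠀⠀⠀
⠀⠀⠂⠒⠴⠒⠂⠿⠂⠀⠀⠀⠀⠀
⠀⠀⠒⠒⠒⠂⠒⠒⠒⠀⠀⠀⠀⠀
⠀⠀⠴⠂⠒⠿⣿⣿⣿⠀⠀⠀⠀⠀
⠀⠀⣿⠂⣿⣿⠿⣿⠀⠀⠀⠀⠀⠀

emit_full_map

⠀⠀⠿⠒⠒⠒⠴⠂
⠀⠀⣿⠂⠿⣿⠒⠂
⠀⠀⣿⠴⠒⣾⠒⠂
⠀⠂⠒⠂⠒⣿⣿⠂
⠒⠒⣿⠴⠒⣿⠂⣿
⠂⠒⠴⠒⠂⠿⠂⠀
⠒⠒⠒⠂⠒⠒⠒⠀
⠴⠂⠒⠿⣿⣿⣿⠀
⣿⠂⣿⣿⠿⣿⠀⠀

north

⠀⠀⠀⠀⠀⠀⠀⠀⠀⠀⠀⠀⠀⠀
⠀⠀⠀⠀⠀⠀⠀⠀⠀⠀⠀⠀⠀⠀
⠀⠀⠀⠀⠀⠀⠀⠀⠀⠀⠀⠀⠀⠀
⠀⠀⠀⠀⠀⠀⠀⠀⠀⠀⠀⠀⠀⠀
⠀⠀⠀⠀⠀⠀⠀⠀⠀⠀⠀⠀⠀⠀
⠀⠀⠀⠀⠀⠒⠂⠒⠒⠒⠀⠀⠀⠀
⠀⠀⠀⠀⠿⠒⠒⠒⠴⠂⠀⠀⠀⠀
⠀⠀⠀⠀⣿⠂⠿⣾⠒⠂⠀⠀⠀⠀
⠀⠀⠀⠀⣿⠴⠒⣿⠒⠂⠀⠀⠀⠀
⠀⠀⠀⠂⠒⠂⠒⣿⣿⠂⠀⠀⠀⠀
⠀⠀⠒⠒⣿⠴⠒⣿⠂⣿⠀⠀⠀⠀
⠀⠀⠂⠒⠴⠒⠂⠿⠂⠀⠀⠀⠀⠀
⠀⠀⠒⠒⠒⠂⠒⠒⠒⠀⠀⠀⠀⠀
⠀⠀⠴⠂⠒⠿⣿⣿⣿⠀⠀⠀⠀⠀

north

⠀⠀⠀⠀⠀⠀⠀⠀⠀⠀⠀⠀⠀⠀
⠀⠀⠀⠀⠀⠀⠀⠀⠀⠀⠀⠀⠀⠀
⠀⠀⠀⠀⠀⠀⠀⠀⠀⠀⠀⠀⠀⠀
⠀⠀⠀⠀⠀⠀⠀⠀⠀⠀⠀⠀⠀⠀
⠀⠀⠀⠀⠀⠀⠀⠀⠀⠀⠀⠀⠀⠀
⠀⠀⠀⠀⠀⠒⠿⠒⠿⠴⠀⠀⠀⠀
⠀⠀⠀⠀⠀⠒⠂⠒⠒⠒⠀⠀⠀⠀
⠀⠀⠀⠀⠿⠒⠒⣾⠴⠂⠀⠀⠀⠀
⠀⠀⠀⠀⣿⠂⠿⣿⠒⠂⠀⠀⠀⠀
⠀⠀⠀⠀⣿⠴⠒⣿⠒⠂⠀⠀⠀⠀
⠀⠀⠀⠂⠒⠂⠒⣿⣿⠂⠀⠀⠀⠀
⠀⠀⠒⠒⣿⠴⠒⣿⠂⣿⠀⠀⠀⠀
⠀⠀⠂⠒⠴⠒⠂⠿⠂⠀⠀⠀⠀⠀
⠀⠀⠒⠒⠒⠂⠒⠒⠒⠀⠀⠀⠀⠀

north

⠀⠀⠀⠀⠀⠀⠀⠀⠀⠀⠀⠀⠀⠀
⠀⠀⠀⠀⠀⠀⠀⠀⠀⠀⠀⠀⠀⠀
⠀⠀⠀⠀⠀⠀⠀⠀⠀⠀⠀⠀⠀⠀
⠀⠀⠀⠀⠀⠀⠀⠀⠀⠀⠀⠀⠀⠀
⠀⠀⠀⠀⠀⠀⠀⠀⠀⠀⠀⠀⠀⠀
⠀⠀⠀⠀⠀⣿⠂⣿⣿⠂⠀⠀⠀⠀
⠀⠀⠀⠀⠀⠒⠿⠒⠿⠴⠀⠀⠀⠀
⠀⠀⠀⠀⠀⠒⠂⣾⠒⠒⠀⠀⠀⠀
⠀⠀⠀⠀⠿⠒⠒⠒⠴⠂⠀⠀⠀⠀
⠀⠀⠀⠀⣿⠂⠿⣿⠒⠂⠀⠀⠀⠀
⠀⠀⠀⠀⣿⠴⠒⣿⠒⠂⠀⠀⠀⠀
⠀⠀⠀⠂⠒⠂⠒⣿⣿⠂⠀⠀⠀⠀
⠀⠀⠒⠒⣿⠴⠒⣿⠂⣿⠀⠀⠀⠀
⠀⠀⠂⠒⠴⠒⠂⠿⠂⠀⠀⠀⠀⠀

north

⠀⠀⠀⠀⠀⠀⠀⠀⠀⠀⠀⠀⠀⠀
⠀⠀⠀⠀⠀⠀⠀⠀⠀⠀⠀⠀⠀⠀
⠀⠀⠀⠀⠀⠀⠀⠀⠀⠀⠀⠀⠀⠀
⠀⠀⠀⠀⠀⠀⠀⠀⠀⠀⠀⠀⠀⠀
⠀⠀⠀⠀⠀⠀⠀⠀⠀⠀⠀⠀⠀⠀
⠀⠀⠀⠀⠀⠒⠒⠿⠒⠒⠀⠀⠀⠀
⠀⠀⠀⠀⠀⣿⠂⣿⣿⠂⠀⠀⠀⠀
⠀⠀⠀⠀⠀⠒⠿⣾⠿⠴⠀⠀⠀⠀
⠀⠀⠀⠀⠀⠒⠂⠒⠒⠒⠀⠀⠀⠀
⠀⠀⠀⠀⠿⠒⠒⠒⠴⠂⠀⠀⠀⠀
⠀⠀⠀⠀⣿⠂⠿⣿⠒⠂⠀⠀⠀⠀
⠀⠀⠀⠀⣿⠴⠒⣿⠒⠂⠀⠀⠀⠀
⠀⠀⠀⠂⠒⠂⠒⣿⣿⠂⠀⠀⠀⠀
⠀⠀⠒⠒⣿⠴⠒⣿⠂⣿⠀⠀⠀⠀

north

⠀⠀⠀⠀⠀⠀⠀⠀⠀⠀⠀⠀⠀⠀
⠀⠀⠀⠀⠀⠀⠀⠀⠀⠀⠀⠀⠀⠀
⠀⠀⠀⠀⠀⠀⠀⠀⠀⠀⠀⠀⠀⠀
⠀⠀⠀⠀⠀⠀⠀⠀⠀⠀⠀⠀⠀⠀
⠀⠀⠀⠀⠀⠀⠀⠀⠀⠀⠀⠀⠀⠀
⠀⠀⠀⠀⠀⠒⠴⠿⠿⠂⠀⠀⠀⠀
⠀⠀⠀⠀⠀⠒⠒⠿⠒⠒⠀⠀⠀⠀
⠀⠀⠀⠀⠀⣿⠂⣾⣿⠂⠀⠀⠀⠀
⠀⠀⠀⠀⠀⠒⠿⠒⠿⠴⠀⠀⠀⠀
⠀⠀⠀⠀⠀⠒⠂⠒⠒⠒⠀⠀⠀⠀
⠀⠀⠀⠀⠿⠒⠒⠒⠴⠂⠀⠀⠀⠀
⠀⠀⠀⠀⣿⠂⠿⣿⠒⠂⠀⠀⠀⠀
⠀⠀⠀⠀⣿⠴⠒⣿⠒⠂⠀⠀⠀⠀
⠀⠀⠀⠂⠒⠂⠒⣿⣿⠂⠀⠀⠀⠀

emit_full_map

⠀⠀⠀⠒⠴⠿⠿⠂
⠀⠀⠀⠒⠒⠿⠒⠒
⠀⠀⠀⣿⠂⣾⣿⠂
⠀⠀⠀⠒⠿⠒⠿⠴
⠀⠀⠀⠒⠂⠒⠒⠒
⠀⠀⠿⠒⠒⠒⠴⠂
⠀⠀⣿⠂⠿⣿⠒⠂
⠀⠀⣿⠴⠒⣿⠒⠂
⠀⠂⠒⠂⠒⣿⣿⠂
⠒⠒⣿⠴⠒⣿⠂⣿
⠂⠒⠴⠒⠂⠿⠂⠀
⠒⠒⠒⠂⠒⠒⠒⠀
⠴⠂⠒⠿⣿⣿⣿⠀
⣿⠂⣿⣿⠿⣿⠀⠀

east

⠀⠀⠀⠀⠀⠀⠀⠀⠀⠀⠀⠀⠀⠀
⠀⠀⠀⠀⠀⠀⠀⠀⠀⠀⠀⠀⠀⠀
⠀⠀⠀⠀⠀⠀⠀⠀⠀⠀⠀⠀⠀⠀
⠀⠀⠀⠀⠀⠀⠀⠀⠀⠀⠀⠀⠀⠀
⠀⠀⠀⠀⠀⠀⠀⠀⠀⠀⠀⠀⠀⠀
⠀⠀⠀⠀⠒⠴⠿⠿⠂⠒⠀⠀⠀⠀
⠀⠀⠀⠀⠒⠒⠿⠒⠒⣿⠀⠀⠀⠀
⠀⠀⠀⠀⣿⠂⣿⣾⠂⠿⠀⠀⠀⠀
⠀⠀⠀⠀⠒⠿⠒⠿⠴⠿⠀⠀⠀⠀
⠀⠀⠀⠀⠒⠂⠒⠒⠒⣿⠀⠀⠀⠀
⠀⠀⠀⠿⠒⠒⠒⠴⠂⠀⠀⠀⠀⠀
⠀⠀⠀⣿⠂⠿⣿⠒⠂⠀⠀⠀⠀⠀
⠀⠀⠀⣿⠴⠒⣿⠒⠂⠀⠀⠀⠀⠀
⠀⠀⠂⠒⠂⠒⣿⣿⠂⠀⠀⠀⠀⠀

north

⠀⠀⠀⠀⠀⠀⠀⠀⠀⠀⠀⠀⠀⠀
⠀⠀⠀⠀⠀⠀⠀⠀⠀⠀⠀⠀⠀⠀
⠀⠀⠀⠀⠀⠀⠀⠀⠀⠀⠀⠀⠀⠀
⠀⠀⠀⠀⠀⠀⠀⠀⠀⠀⠀⠀⠀⠀
⠀⠀⠀⠀⠀⠀⠀⠀⠀⠀⠀⠀⠀⠀
⠀⠀⠀⠀⠀⠂⠂⠂⣿⣿⠀⠀⠀⠀
⠀⠀⠀⠀⠒⠴⠿⠿⠂⠒⠀⠀⠀⠀
⠀⠀⠀⠀⠒⠒⠿⣾⠒⣿⠀⠀⠀⠀
⠀⠀⠀⠀⣿⠂⣿⣿⠂⠿⠀⠀⠀⠀
⠀⠀⠀⠀⠒⠿⠒⠿⠴⠿⠀⠀⠀⠀
⠀⠀⠀⠀⠒⠂⠒⠒⠒⣿⠀⠀⠀⠀
⠀⠀⠀⠿⠒⠒⠒⠴⠂⠀⠀⠀⠀⠀
⠀⠀⠀⣿⠂⠿⣿⠒⠂⠀⠀⠀⠀⠀
⠀⠀⠀⣿⠴⠒⣿⠒⠂⠀⠀⠀⠀⠀

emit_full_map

⠀⠀⠀⠀⠂⠂⠂⣿⣿
⠀⠀⠀⠒⠴⠿⠿⠂⠒
⠀⠀⠀⠒⠒⠿⣾⠒⣿
⠀⠀⠀⣿⠂⣿⣿⠂⠿
⠀⠀⠀⠒⠿⠒⠿⠴⠿
⠀⠀⠀⠒⠂⠒⠒⠒⣿
⠀⠀⠿⠒⠒⠒⠴⠂⠀
⠀⠀⣿⠂⠿⣿⠒⠂⠀
⠀⠀⣿⠴⠒⣿⠒⠂⠀
⠀⠂⠒⠂⠒⣿⣿⠂⠀
⠒⠒⣿⠴⠒⣿⠂⣿⠀
⠂⠒⠴⠒⠂⠿⠂⠀⠀
⠒⠒⠒⠂⠒⠒⠒⠀⠀
⠴⠂⠒⠿⣿⣿⣿⠀⠀
⣿⠂⣿⣿⠿⣿⠀⠀⠀


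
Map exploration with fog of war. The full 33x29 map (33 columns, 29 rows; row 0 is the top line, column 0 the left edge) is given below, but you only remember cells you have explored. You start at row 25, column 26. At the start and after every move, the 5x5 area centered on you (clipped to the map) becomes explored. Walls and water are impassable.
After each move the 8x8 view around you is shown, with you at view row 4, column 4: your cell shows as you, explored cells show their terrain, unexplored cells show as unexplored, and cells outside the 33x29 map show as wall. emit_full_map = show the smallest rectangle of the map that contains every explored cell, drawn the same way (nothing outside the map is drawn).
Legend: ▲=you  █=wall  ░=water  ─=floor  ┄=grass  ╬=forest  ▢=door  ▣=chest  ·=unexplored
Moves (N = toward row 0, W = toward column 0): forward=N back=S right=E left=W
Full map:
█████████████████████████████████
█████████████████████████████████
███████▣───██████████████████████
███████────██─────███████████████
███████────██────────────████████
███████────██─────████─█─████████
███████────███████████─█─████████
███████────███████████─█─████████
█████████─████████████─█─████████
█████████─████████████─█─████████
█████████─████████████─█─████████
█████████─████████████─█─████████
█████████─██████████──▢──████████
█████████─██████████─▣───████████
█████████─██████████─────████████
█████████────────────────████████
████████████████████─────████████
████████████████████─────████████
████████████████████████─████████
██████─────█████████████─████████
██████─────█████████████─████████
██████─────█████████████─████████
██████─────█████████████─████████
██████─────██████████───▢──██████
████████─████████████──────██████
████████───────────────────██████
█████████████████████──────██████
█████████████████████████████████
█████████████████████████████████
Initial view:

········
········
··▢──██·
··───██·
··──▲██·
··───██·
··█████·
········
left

········
········
··─▢──██
··────██
··──▲─██
··────██
··██████
········

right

········
········
·─▢──██·
·────██·
·───▲██·
·────██·
·██████·
········

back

········
·─▢──██·
·────██·
·────██·
·───▲██·
·██████·
··█████·
████████

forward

········
········
·─▢──██·
·────██·
·───▲██·
·────██·
·██████·
··█████·

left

········
········
··─▢──██
··────██
··──▲─██
··────██
··██████
···█████

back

········
··─▢──██
··────██
··────██
··──▲─██
··██████
··██████
████████

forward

········
········
··─▢──██
··────██
··──▲─██
··────██
··██████
··██████

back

········
··─▢──██
··────██
··────██
··──▲─██
··██████
··██████
████████

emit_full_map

─▢──██
────██
────██
──▲─██
██████
██████

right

········
·─▢──██·
·────██·
·────██·
·───▲██·
·██████·
·██████·
████████


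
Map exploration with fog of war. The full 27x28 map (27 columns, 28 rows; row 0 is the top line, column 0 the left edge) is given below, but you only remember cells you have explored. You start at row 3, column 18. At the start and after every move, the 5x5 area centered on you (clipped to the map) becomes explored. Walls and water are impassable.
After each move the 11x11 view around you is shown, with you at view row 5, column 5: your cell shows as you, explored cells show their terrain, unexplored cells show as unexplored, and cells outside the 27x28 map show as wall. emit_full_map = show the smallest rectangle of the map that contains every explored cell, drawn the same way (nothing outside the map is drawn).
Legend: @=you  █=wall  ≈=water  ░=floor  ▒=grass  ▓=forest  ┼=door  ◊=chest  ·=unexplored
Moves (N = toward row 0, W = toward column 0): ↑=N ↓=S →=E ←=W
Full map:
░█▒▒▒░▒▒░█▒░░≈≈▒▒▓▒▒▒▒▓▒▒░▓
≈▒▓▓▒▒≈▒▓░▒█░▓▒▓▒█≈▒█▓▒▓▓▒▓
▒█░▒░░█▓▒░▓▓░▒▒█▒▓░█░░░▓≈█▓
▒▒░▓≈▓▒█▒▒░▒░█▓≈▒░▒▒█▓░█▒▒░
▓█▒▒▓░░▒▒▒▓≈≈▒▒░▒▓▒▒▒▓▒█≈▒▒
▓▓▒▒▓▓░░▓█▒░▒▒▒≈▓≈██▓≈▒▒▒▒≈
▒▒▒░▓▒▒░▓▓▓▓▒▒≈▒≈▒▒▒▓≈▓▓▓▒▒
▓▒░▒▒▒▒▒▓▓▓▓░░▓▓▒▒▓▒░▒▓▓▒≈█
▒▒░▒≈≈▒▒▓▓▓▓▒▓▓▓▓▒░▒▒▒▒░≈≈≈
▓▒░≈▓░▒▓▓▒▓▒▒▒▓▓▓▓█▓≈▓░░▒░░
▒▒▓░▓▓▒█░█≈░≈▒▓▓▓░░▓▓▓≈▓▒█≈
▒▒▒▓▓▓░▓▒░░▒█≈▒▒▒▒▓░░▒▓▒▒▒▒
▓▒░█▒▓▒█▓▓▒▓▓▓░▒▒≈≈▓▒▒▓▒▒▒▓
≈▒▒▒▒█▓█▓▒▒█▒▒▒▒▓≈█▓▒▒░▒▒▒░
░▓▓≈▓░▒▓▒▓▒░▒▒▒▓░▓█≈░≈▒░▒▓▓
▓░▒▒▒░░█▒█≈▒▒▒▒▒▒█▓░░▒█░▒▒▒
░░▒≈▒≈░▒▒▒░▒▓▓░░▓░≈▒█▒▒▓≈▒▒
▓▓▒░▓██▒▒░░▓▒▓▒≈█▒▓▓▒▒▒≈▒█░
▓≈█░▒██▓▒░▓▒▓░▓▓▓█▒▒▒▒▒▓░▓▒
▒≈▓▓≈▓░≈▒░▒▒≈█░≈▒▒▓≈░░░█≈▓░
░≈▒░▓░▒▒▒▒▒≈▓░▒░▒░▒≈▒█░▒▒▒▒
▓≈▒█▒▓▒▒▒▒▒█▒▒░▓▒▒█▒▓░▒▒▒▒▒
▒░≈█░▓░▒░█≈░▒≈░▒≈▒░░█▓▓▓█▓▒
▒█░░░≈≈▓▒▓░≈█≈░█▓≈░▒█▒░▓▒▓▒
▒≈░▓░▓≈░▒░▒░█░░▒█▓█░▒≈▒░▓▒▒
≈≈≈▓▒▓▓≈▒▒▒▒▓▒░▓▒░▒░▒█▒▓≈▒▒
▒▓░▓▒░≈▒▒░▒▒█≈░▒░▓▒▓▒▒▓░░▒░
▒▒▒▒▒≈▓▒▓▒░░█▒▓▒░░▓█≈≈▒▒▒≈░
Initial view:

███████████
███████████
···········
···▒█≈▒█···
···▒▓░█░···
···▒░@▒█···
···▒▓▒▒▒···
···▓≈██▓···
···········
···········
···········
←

███████████
███████████
···········
···▓▒█≈▒█··
···█▒▓░█░··
···≈▒@▒▒█··
···░▒▓▒▒▒··
···≈▓≈██▓··
···········
···········
···········

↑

███████████
███████████
███████████
···▒▒▓▒▒···
···▓▒█≈▒█··
···█▒@░█░··
···≈▒░▒▒█··
···░▒▓▒▒▒··
···≈▓≈██▓··
···········
···········

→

███████████
███████████
███████████
··▒▒▓▒▒▒···
··▓▒█≈▒█···
··█▒▓@█░···
··≈▒░▒▒█···
··░▒▓▒▒▒···
··≈▓≈██▓···
···········
···········

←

███████████
███████████
███████████
···▒▒▓▒▒▒··
···▓▒█≈▒█··
···█▒@░█░··
···≈▒░▒▒█··
···░▒▓▒▒▒··
···≈▓≈██▓··
···········
···········

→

███████████
███████████
███████████
··▒▒▓▒▒▒···
··▓▒█≈▒█···
··█▒▓@█░···
··≈▒░▒▒█···
··░▒▓▒▒▒···
··≈▓≈██▓···
···········
···········

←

███████████
███████████
███████████
···▒▒▓▒▒▒··
···▓▒█≈▒█··
···█▒@░█░··
···≈▒░▒▒█··
···░▒▓▒▒▒··
···≈▓≈██▓··
···········
···········

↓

███████████
███████████
···▒▒▓▒▒▒··
···▓▒█≈▒█··
···█▒▓░█░··
···≈▒@▒▒█··
···░▒▓▒▒▒··
···≈▓≈██▓··
···········
···········
···········

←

███████████
███████████
····▒▒▓▒▒▒·
···▒▓▒█≈▒█·
···▒█▒▓░█░·
···▓≈@░▒▒█·
···▒░▒▓▒▒▒·
···▒≈▓≈██▓·
···········
···········
···········

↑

███████████
███████████
███████████
···≈▒▒▓▒▒▒·
···▒▓▒█≈▒█·
···▒█@▓░█░·
···▓≈▒░▒▒█·
···▒░▒▓▒▒▒·
···▒≈▓≈██▓·
···········
···········

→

███████████
███████████
███████████
··≈▒▒▓▒▒▒··
··▒▓▒█≈▒█··
··▒█▒@░█░··
··▓≈▒░▒▒█··
··▒░▒▓▒▒▒··
··▒≈▓≈██▓··
···········
···········

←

███████████
███████████
███████████
···≈▒▒▓▒▒▒·
···▒▓▒█≈▒█·
···▒█@▓░█░·
···▓≈▒░▒▒█·
···▒░▒▓▒▒▒·
···▒≈▓≈██▓·
···········
···········

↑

███████████
███████████
███████████
███████████
···≈▒▒▓▒▒▒·
···▒▓@█≈▒█·
···▒█▒▓░█░·
···▓≈▒░▒▒█·
···▒░▒▓▒▒▒·
···▒≈▓≈██▓·
···········

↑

███████████
███████████
███████████
███████████
███████████
···≈▒@▓▒▒▒·
···▒▓▒█≈▒█·
···▒█▒▓░█░·
···▓≈▒░▒▒█·
···▒░▒▓▒▒▒·
···▒≈▓≈██▓·

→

███████████
███████████
███████████
███████████
███████████
··≈▒▒@▒▒▒··
··▒▓▒█≈▒█··
··▒█▒▓░█░··
··▓≈▒░▒▒█··
··▒░▒▓▒▒▒··
··▒≈▓≈██▓··

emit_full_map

≈▒▒@▒▒▒
▒▓▒█≈▒█
▒█▒▓░█░
▓≈▒░▒▒█
▒░▒▓▒▒▒
▒≈▓≈██▓

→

███████████
███████████
███████████
███████████
███████████
·≈▒▒▓@▒▒···
·▒▓▒█≈▒█···
·▒█▒▓░█░···
·▓≈▒░▒▒█···
·▒░▒▓▒▒▒···
·▒≈▓≈██▓···

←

███████████
███████████
███████████
███████████
███████████
··≈▒▒@▒▒▒··
··▒▓▒█≈▒█··
··▒█▒▓░█░··
··▓≈▒░▒▒█··
··▒░▒▓▒▒▒··
··▒≈▓≈██▓··

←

███████████
███████████
███████████
███████████
███████████
···≈▒@▓▒▒▒·
···▒▓▒█≈▒█·
···▒█▒▓░█░·
···▓≈▒░▒▒█·
···▒░▒▓▒▒▒·
···▒≈▓≈██▓·
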